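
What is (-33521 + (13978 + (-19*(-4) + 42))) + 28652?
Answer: 9227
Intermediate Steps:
(-33521 + (13978 + (-19*(-4) + 42))) + 28652 = (-33521 + (13978 + (76 + 42))) + 28652 = (-33521 + (13978 + 118)) + 28652 = (-33521 + 14096) + 28652 = -19425 + 28652 = 9227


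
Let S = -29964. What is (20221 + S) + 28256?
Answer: 18513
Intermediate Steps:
(20221 + S) + 28256 = (20221 - 29964) + 28256 = -9743 + 28256 = 18513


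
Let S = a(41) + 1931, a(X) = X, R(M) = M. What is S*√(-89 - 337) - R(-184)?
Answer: 184 + 1972*I*√426 ≈ 184.0 + 40702.0*I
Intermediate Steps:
S = 1972 (S = 41 + 1931 = 1972)
S*√(-89 - 337) - R(-184) = 1972*√(-89 - 337) - 1*(-184) = 1972*√(-426) + 184 = 1972*(I*√426) + 184 = 1972*I*√426 + 184 = 184 + 1972*I*√426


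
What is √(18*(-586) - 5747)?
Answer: I*√16295 ≈ 127.65*I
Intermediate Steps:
√(18*(-586) - 5747) = √(-10548 - 5747) = √(-16295) = I*√16295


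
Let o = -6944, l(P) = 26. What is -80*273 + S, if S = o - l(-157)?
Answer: -28810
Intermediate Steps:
S = -6970 (S = -6944 - 1*26 = -6944 - 26 = -6970)
-80*273 + S = -80*273 - 6970 = -21840 - 6970 = -28810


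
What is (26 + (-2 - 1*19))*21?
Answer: 105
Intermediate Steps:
(26 + (-2 - 1*19))*21 = (26 + (-2 - 19))*21 = (26 - 21)*21 = 5*21 = 105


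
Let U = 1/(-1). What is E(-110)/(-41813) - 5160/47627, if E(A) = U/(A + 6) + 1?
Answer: -22443529155/207108486104 ≈ -0.10837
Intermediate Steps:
U = -1
E(A) = 1 - 1/(6 + A) (E(A) = -1/(A + 6) + 1 = -1/(6 + A) + 1 = 1 - 1/(6 + A))
E(-110)/(-41813) - 5160/47627 = ((5 - 110)/(6 - 110))/(-41813) - 5160/47627 = (-105/(-104))*(-1/41813) - 5160*1/47627 = -1/104*(-105)*(-1/41813) - 5160/47627 = (105/104)*(-1/41813) - 5160/47627 = -105/4348552 - 5160/47627 = -22443529155/207108486104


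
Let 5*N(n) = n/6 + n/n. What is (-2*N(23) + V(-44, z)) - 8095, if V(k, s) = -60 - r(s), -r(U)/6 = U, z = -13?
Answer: -123524/15 ≈ -8234.9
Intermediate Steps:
r(U) = -6*U
V(k, s) = -60 + 6*s (V(k, s) = -60 - (-6)*s = -60 + 6*s)
N(n) = ⅕ + n/30 (N(n) = (n/6 + n/n)/5 = (n*(⅙) + 1)/5 = (n/6 + 1)/5 = (1 + n/6)/5 = ⅕ + n/30)
(-2*N(23) + V(-44, z)) - 8095 = (-2*(⅕ + (1/30)*23) + (-60 + 6*(-13))) - 8095 = (-2*(⅕ + 23/30) + (-60 - 78)) - 8095 = (-2*29/30 - 138) - 8095 = (-29/15 - 138) - 8095 = -2099/15 - 8095 = -123524/15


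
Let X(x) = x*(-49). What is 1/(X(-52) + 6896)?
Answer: 1/9444 ≈ 0.00010589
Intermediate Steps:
X(x) = -49*x
1/(X(-52) + 6896) = 1/(-49*(-52) + 6896) = 1/(2548 + 6896) = 1/9444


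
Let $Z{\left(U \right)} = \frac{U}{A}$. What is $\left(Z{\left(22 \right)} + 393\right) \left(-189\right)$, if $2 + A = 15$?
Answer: $- \frac{969759}{13} \approx -74597.0$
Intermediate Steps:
$A = 13$ ($A = -2 + 15 = 13$)
$Z{\left(U \right)} = \frac{U}{13}$
$\left(Z{\left(22 \right)} + 393\right) \left(-189\right) = \left(\frac{1}{13} \cdot 22 + 393\right) \left(-189\right) = \left(\frac{22}{13} + 393\right) \left(-189\right) = \frac{5131}{13} \left(-189\right) = - \frac{969759}{13}$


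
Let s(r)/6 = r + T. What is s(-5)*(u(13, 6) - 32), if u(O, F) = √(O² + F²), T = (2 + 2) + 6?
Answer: -960 + 30*√205 ≈ -530.47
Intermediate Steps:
T = 10 (T = 4 + 6 = 10)
u(O, F) = √(F² + O²)
s(r) = 60 + 6*r (s(r) = 6*(r + 10) = 6*(10 + r) = 60 + 6*r)
s(-5)*(u(13, 6) - 32) = (60 + 6*(-5))*(√(6² + 13²) - 32) = (60 - 30)*(√(36 + 169) - 32) = 30*(√205 - 32) = 30*(-32 + √205) = -960 + 30*√205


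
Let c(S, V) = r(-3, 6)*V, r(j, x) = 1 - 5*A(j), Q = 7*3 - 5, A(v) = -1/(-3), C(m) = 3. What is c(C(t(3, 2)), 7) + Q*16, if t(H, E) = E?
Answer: 754/3 ≈ 251.33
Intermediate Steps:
A(v) = 1/3 (A(v) = -1*(-1/3) = 1/3)
Q = 16 (Q = 21 - 5 = 16)
r(j, x) = -2/3 (r(j, x) = 1 - 5*1/3 = 1 - 5/3 = -2/3)
c(S, V) = -2*V/3
c(C(t(3, 2)), 7) + Q*16 = -2/3*7 + 16*16 = -14/3 + 256 = 754/3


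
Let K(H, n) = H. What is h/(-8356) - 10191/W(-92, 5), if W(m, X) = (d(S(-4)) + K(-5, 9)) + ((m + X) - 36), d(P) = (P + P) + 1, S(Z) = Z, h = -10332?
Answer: 7212568/94005 ≈ 76.725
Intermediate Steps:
d(P) = 1 + 2*P (d(P) = 2*P + 1 = 1 + 2*P)
W(m, X) = -48 + X + m (W(m, X) = ((1 + 2*(-4)) - 5) + ((m + X) - 36) = ((1 - 8) - 5) + ((X + m) - 36) = (-7 - 5) + (-36 + X + m) = -12 + (-36 + X + m) = -48 + X + m)
h/(-8356) - 10191/W(-92, 5) = -10332/(-8356) - 10191/(-48 + 5 - 92) = -10332*(-1/8356) - 10191/(-135) = 2583/2089 - 10191*(-1/135) = 2583/2089 + 3397/45 = 7212568/94005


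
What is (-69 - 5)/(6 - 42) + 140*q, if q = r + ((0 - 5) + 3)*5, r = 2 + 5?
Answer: -7523/18 ≈ -417.94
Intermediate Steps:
r = 7
q = -3 (q = 7 + ((0 - 5) + 3)*5 = 7 + (-5 + 3)*5 = 7 - 2*5 = 7 - 10 = -3)
(-69 - 5)/(6 - 42) + 140*q = (-69 - 5)/(6 - 42) + 140*(-3) = -74/(-36) - 420 = -74*(-1/36) - 420 = 37/18 - 420 = -7523/18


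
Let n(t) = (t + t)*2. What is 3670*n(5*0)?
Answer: 0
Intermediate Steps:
n(t) = 4*t (n(t) = (2*t)*2 = 4*t)
3670*n(5*0) = 3670*(4*(5*0)) = 3670*(4*0) = 3670*0 = 0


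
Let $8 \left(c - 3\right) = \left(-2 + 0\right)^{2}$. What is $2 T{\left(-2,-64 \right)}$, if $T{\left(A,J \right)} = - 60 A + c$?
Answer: $247$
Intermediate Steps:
$c = \frac{7}{2}$ ($c = 3 + \frac{\left(-2 + 0\right)^{2}}{8} = 3 + \frac{\left(-2\right)^{2}}{8} = 3 + \frac{1}{8} \cdot 4 = 3 + \frac{1}{2} = \frac{7}{2} \approx 3.5$)
$T{\left(A,J \right)} = \frac{7}{2} - 60 A$ ($T{\left(A,J \right)} = - 60 A + \frac{7}{2} = \frac{7}{2} - 60 A$)
$2 T{\left(-2,-64 \right)} = 2 \left(\frac{7}{2} - -120\right) = 2 \left(\frac{7}{2} + 120\right) = 2 \cdot \frac{247}{2} = 247$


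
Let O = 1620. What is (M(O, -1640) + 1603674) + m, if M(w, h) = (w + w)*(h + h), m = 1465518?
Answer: -7558008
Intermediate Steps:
M(w, h) = 4*h*w (M(w, h) = (2*w)*(2*h) = 4*h*w)
(M(O, -1640) + 1603674) + m = (4*(-1640)*1620 + 1603674) + 1465518 = (-10627200 + 1603674) + 1465518 = -9023526 + 1465518 = -7558008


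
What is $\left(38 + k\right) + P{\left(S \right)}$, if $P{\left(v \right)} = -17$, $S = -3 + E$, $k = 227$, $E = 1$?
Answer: $248$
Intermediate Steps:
$S = -2$ ($S = -3 + 1 = -2$)
$\left(38 + k\right) + P{\left(S \right)} = \left(38 + 227\right) - 17 = 265 - 17 = 248$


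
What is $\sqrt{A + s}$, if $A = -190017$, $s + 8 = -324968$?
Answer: $i \sqrt{514993} \approx 717.63 i$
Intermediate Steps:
$s = -324976$ ($s = -8 - 324968 = -324976$)
$\sqrt{A + s} = \sqrt{-190017 - 324976} = \sqrt{-514993} = i \sqrt{514993}$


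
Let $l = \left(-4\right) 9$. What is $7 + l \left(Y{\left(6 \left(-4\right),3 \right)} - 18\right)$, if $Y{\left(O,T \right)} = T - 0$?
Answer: $547$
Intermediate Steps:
$Y{\left(O,T \right)} = T$ ($Y{\left(O,T \right)} = T + 0 = T$)
$l = -36$
$7 + l \left(Y{\left(6 \left(-4\right),3 \right)} - 18\right) = 7 - 36 \left(3 - 18\right) = 7 - -540 = 7 + 540 = 547$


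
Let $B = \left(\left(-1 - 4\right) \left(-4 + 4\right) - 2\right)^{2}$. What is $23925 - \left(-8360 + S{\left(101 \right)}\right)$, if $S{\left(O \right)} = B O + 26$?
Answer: $31855$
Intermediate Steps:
$B = 4$ ($B = \left(\left(-5\right) 0 - 2\right)^{2} = \left(0 - 2\right)^{2} = \left(-2\right)^{2} = 4$)
$S{\left(O \right)} = 26 + 4 O$ ($S{\left(O \right)} = 4 O + 26 = 26 + 4 O$)
$23925 - \left(-8360 + S{\left(101 \right)}\right) = 23925 + \left(8360 - \left(26 + 4 \cdot 101\right)\right) = 23925 + \left(8360 - \left(26 + 404\right)\right) = 23925 + \left(8360 - 430\right) = 23925 + 7930 = 31855$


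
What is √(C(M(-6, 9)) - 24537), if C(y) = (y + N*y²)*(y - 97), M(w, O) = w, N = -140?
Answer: √495201 ≈ 703.71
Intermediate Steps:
C(y) = (-97 + y)*(y - 140*y²) (C(y) = (y - 140*y²)*(y - 97) = (y - 140*y²)*(-97 + y) = (-97 + y)*(y - 140*y²))
√(C(M(-6, 9)) - 24537) = √(-6*(-97 - 140*(-6)² + 13581*(-6)) - 24537) = √(-6*(-97 - 140*36 - 81486) - 24537) = √(-6*(-97 - 5040 - 81486) - 24537) = √(-6*(-86623) - 24537) = √(519738 - 24537) = √495201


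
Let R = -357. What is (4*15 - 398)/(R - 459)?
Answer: 169/408 ≈ 0.41422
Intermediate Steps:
(4*15 - 398)/(R - 459) = (4*15 - 398)/(-357 - 459) = (60 - 398)/(-816) = -338*(-1/816) = 169/408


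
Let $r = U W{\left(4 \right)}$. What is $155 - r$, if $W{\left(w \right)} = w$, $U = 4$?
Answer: $139$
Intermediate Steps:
$r = 16$ ($r = 4 \cdot 4 = 16$)
$155 - r = 155 - 16 = 139$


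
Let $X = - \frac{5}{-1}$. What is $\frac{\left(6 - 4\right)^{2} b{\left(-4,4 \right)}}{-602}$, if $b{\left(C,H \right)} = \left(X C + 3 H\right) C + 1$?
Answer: $- \frac{66}{301} \approx -0.21927$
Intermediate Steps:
$X = 5$ ($X = \left(-5\right) \left(-1\right) = 5$)
$b{\left(C,H \right)} = 1 + C \left(3 H + 5 C\right)$ ($b{\left(C,H \right)} = \left(5 C + 3 H\right) C + 1 = \left(3 H + 5 C\right) C + 1 = C \left(3 H + 5 C\right) + 1 = 1 + C \left(3 H + 5 C\right)$)
$\frac{\left(6 - 4\right)^{2} b{\left(-4,4 \right)}}{-602} = \frac{\left(6 - 4\right)^{2} \left(1 + 5 \left(-4\right)^{2} + 3 \left(-4\right) 4\right)}{-602} = 2^{2} \left(1 + 5 \cdot 16 - 48\right) \left(- \frac{1}{602}\right) = 4 \left(1 + 80 - 48\right) \left(- \frac{1}{602}\right) = 4 \cdot 33 \left(- \frac{1}{602}\right) = 132 \left(- \frac{1}{602}\right) = - \frac{66}{301}$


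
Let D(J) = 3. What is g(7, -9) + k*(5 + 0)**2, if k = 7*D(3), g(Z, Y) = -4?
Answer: 521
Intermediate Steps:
k = 21 (k = 7*3 = 21)
g(7, -9) + k*(5 + 0)**2 = -4 + 21*(5 + 0)**2 = -4 + 21*5**2 = -4 + 21*25 = -4 + 525 = 521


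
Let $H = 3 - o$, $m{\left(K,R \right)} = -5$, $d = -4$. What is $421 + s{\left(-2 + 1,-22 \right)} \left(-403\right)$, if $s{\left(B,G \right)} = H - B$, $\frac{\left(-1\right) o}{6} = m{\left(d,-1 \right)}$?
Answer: $10899$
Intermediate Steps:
$o = 30$ ($o = \left(-6\right) \left(-5\right) = 30$)
$H = -27$ ($H = 3 - 30 = -27$)
$s{\left(B,G \right)} = -27 - B$
$421 + s{\left(-2 + 1,-22 \right)} \left(-403\right) = 421 + \left(-27 - \left(-2 + 1\right)\right) \left(-403\right) = 421 + \left(-27 - -1\right) \left(-403\right) = 421 + \left(-27 + 1\right) \left(-403\right) = 421 - -10478 = 421 + 10478 = 10899$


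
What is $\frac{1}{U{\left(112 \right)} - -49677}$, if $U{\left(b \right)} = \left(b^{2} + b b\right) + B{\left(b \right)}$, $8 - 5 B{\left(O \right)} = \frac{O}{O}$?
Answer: $\frac{5}{373832} \approx 1.3375 \cdot 10^{-5}$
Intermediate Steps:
$B{\left(O \right)} = \frac{7}{5}$ ($B{\left(O \right)} = \frac{8}{5} - \frac{O \frac{1}{O}}{5} = \frac{8}{5} - \frac{1}{5} = \frac{7}{5}$)
$U{\left(b \right)} = \frac{7}{5} + 2 b^{2}$ ($U{\left(b \right)} = \left(b^{2} + b b\right) + \frac{7}{5} = \left(b^{2} + b^{2}\right) + \frac{7}{5} = 2 b^{2} + \frac{7}{5} = \frac{7}{5} + 2 b^{2}$)
$\frac{1}{U{\left(112 \right)} - -49677} = \frac{1}{\left(\frac{7}{5} + 2 \cdot 112^{2}\right) - -49677} = \frac{1}{\left(\frac{7}{5} + 2 \cdot 12544\right) + 49677} = \frac{1}{\left(\frac{7}{5} + 25088\right) + 49677} = \frac{1}{\frac{125447}{5} + 49677} = \frac{1}{\frac{373832}{5}} = \frac{5}{373832}$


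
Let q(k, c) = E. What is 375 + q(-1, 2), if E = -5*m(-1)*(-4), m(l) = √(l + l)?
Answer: 375 + 20*I*√2 ≈ 375.0 + 28.284*I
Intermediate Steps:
m(l) = √2*√l (m(l) = √(2*l) = √2*√l)
E = 20*I*√2 (E = -5*√2*√(-1)*(-4) = -5*√2*I*(-4) = -5*I*√2*(-4) = 20*I*√2 ≈ 28.284*I)
q(k, c) = 20*I*√2
375 + q(-1, 2) = 375 + 20*I*√2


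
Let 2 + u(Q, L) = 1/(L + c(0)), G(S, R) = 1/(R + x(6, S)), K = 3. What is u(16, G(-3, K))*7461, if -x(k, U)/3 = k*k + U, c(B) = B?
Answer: -731178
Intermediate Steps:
x(k, U) = -3*U - 3*k² (x(k, U) = -3*(k*k + U) = -3*(k² + U) = -3*(U + k²) = -3*U - 3*k²)
G(S, R) = 1/(-108 + R - 3*S) (G(S, R) = 1/(R + (-3*S - 3*6²)) = 1/(R + (-3*S - 3*36)) = 1/(R + (-3*S - 108)) = 1/(R + (-108 - 3*S)) = 1/(-108 + R - 3*S))
u(Q, L) = -2 + 1/L (u(Q, L) = -2 + 1/(L + 0) = -2 + 1/L)
u(16, G(-3, K))*7461 = (-2 + 1/(1/(-108 + 3 - 3*(-3))))*7461 = (-2 + 1/(1/(-108 + 3 + 9)))*7461 = (-2 + 1/(1/(-96)))*7461 = (-2 + 1/(-1/96))*7461 = (-2 - 96)*7461 = -98*7461 = -731178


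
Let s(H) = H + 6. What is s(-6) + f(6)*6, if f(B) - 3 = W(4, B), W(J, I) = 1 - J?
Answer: 0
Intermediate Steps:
f(B) = 0 (f(B) = 3 + (1 - 1*4) = 3 + (1 - 4) = 3 - 3 = 0)
s(H) = 6 + H
s(-6) + f(6)*6 = (6 - 6) + 0*6 = 0 + 0 = 0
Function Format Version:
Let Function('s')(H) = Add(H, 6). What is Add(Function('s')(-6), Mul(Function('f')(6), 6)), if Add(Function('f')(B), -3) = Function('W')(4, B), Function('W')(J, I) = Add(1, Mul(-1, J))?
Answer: 0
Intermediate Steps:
Function('f')(B) = 0 (Function('f')(B) = Add(3, Add(1, Mul(-1, 4))) = Add(3, Add(1, -4)) = Add(3, -3) = 0)
Function('s')(H) = Add(6, H)
Add(Function('s')(-6), Mul(Function('f')(6), 6)) = Add(Add(6, -6), Mul(0, 6)) = Add(0, 0) = 0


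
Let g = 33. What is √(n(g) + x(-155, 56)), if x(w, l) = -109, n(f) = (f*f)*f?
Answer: 26*√53 ≈ 189.28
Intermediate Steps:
n(f) = f³ (n(f) = f²*f = f³)
√(n(g) + x(-155, 56)) = √(33³ - 109) = √(35937 - 109) = √35828 = 26*√53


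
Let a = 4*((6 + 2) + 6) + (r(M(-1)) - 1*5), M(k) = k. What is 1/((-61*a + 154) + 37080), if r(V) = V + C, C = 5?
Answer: 1/33879 ≈ 2.9517e-5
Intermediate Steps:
r(V) = 5 + V (r(V) = V + 5 = 5 + V)
a = 55 (a = 4*((6 + 2) + 6) + ((5 - 1) - 1*5) = 4*(8 + 6) + (4 - 5) = 4*14 - 1 = 56 - 1 = 55)
1/((-61*a + 154) + 37080) = 1/((-61*55 + 154) + 37080) = 1/((-3355 + 154) + 37080) = 1/(-3201 + 37080) = 1/33879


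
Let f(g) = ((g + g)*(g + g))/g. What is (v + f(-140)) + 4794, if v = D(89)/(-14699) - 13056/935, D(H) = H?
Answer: 3411662403/808445 ≈ 4220.0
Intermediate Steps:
v = -11293727/808445 (v = 89/(-14699) - 13056/935 = 89*(-1/14699) - 13056*1/935 = -89/14699 - 768/55 = -11293727/808445 ≈ -13.970)
f(g) = 4*g (f(g) = ((2*g)*(2*g))/g = (4*g²)/g = 4*g)
(v + f(-140)) + 4794 = (-11293727/808445 + 4*(-140)) + 4794 = (-11293727/808445 - 560) + 4794 = -464022927/808445 + 4794 = 3411662403/808445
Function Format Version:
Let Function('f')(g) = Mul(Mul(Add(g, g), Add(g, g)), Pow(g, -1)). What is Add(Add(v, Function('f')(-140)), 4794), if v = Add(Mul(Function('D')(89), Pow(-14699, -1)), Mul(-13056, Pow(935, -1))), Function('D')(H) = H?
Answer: Rational(3411662403, 808445) ≈ 4220.0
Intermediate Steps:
v = Rational(-11293727, 808445) (v = Add(Mul(89, Pow(-14699, -1)), Mul(-13056, Pow(935, -1))) = Add(Mul(89, Rational(-1, 14699)), Mul(-13056, Rational(1, 935))) = Add(Rational(-89, 14699), Rational(-768, 55)) = Rational(-11293727, 808445) ≈ -13.970)
Function('f')(g) = Mul(4, g) (Function('f')(g) = Mul(Mul(Mul(2, g), Mul(2, g)), Pow(g, -1)) = Mul(Mul(4, Pow(g, 2)), Pow(g, -1)) = Mul(4, g))
Add(Add(v, Function('f')(-140)), 4794) = Add(Add(Rational(-11293727, 808445), Mul(4, -140)), 4794) = Add(Add(Rational(-11293727, 808445), -560), 4794) = Add(Rational(-464022927, 808445), 4794) = Rational(3411662403, 808445)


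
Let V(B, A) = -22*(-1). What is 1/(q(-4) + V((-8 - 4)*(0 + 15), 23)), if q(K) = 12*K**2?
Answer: 1/214 ≈ 0.0046729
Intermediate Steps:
V(B, A) = 22
1/(q(-4) + V((-8 - 4)*(0 + 15), 23)) = 1/(12*(-4)**2 + 22) = 1/(12*16 + 22) = 1/(192 + 22) = 1/214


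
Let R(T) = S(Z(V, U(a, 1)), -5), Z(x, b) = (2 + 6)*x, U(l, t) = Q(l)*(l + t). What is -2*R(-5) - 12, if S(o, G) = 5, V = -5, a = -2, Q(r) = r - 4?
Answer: -22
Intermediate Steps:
Q(r) = -4 + r
U(l, t) = (-4 + l)*(l + t)
Z(x, b) = 8*x
R(T) = 5
-2*R(-5) - 12 = -2*5 - 12 = -10 - 12 = -22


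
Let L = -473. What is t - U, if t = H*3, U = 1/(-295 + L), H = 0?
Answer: 1/768 ≈ 0.0013021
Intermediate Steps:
U = -1/768 (U = 1/(-295 - 473) = 1/(-768) = -1/768 ≈ -0.0013021)
t = 0 (t = 0*3 = 0)
t - U = 0 - 1*(-1/768) = 0 + 1/768 = 1/768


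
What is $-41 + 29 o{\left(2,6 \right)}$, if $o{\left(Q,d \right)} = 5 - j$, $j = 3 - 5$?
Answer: $162$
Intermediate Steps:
$j = -2$
$o{\left(Q,d \right)} = 7$ ($o{\left(Q,d \right)} = 5 - -2 = 5 + 2 = 7$)
$-41 + 29 o{\left(2,6 \right)} = -41 + 29 \cdot 7 = -41 + 203 = 162$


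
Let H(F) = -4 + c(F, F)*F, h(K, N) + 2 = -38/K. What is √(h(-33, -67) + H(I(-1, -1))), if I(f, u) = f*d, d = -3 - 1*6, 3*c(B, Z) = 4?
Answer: 2*√1947/33 ≈ 2.6742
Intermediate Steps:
c(B, Z) = 4/3 (c(B, Z) = (⅓)*4 = 4/3)
d = -9 (d = -3 - 6 = -9)
I(f, u) = -9*f (I(f, u) = f*(-9) = -9*f)
h(K, N) = -2 - 38/K
H(F) = -4 + 4*F/3
√(h(-33, -67) + H(I(-1, -1))) = √((-2 - 38/(-33)) + (-4 + 4*(-9*(-1))/3)) = √((-2 - 38*(-1/33)) + (-4 + (4/3)*9)) = √((-2 + 38/33) + (-4 + 12)) = √(-28/33 + 8) = √(236/33) = 2*√1947/33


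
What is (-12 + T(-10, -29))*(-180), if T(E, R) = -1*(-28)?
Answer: -2880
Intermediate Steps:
T(E, R) = 28
(-12 + T(-10, -29))*(-180) = (-12 + 28)*(-180) = 16*(-180) = -2880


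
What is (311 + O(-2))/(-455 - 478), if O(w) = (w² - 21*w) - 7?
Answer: -350/933 ≈ -0.37513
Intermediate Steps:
O(w) = -7 + w² - 21*w
(311 + O(-2))/(-455 - 478) = (311 + (-7 + (-2)² - 21*(-2)))/(-455 - 478) = (311 + (-7 + 4 + 42))/(-933) = (311 + 39)*(-1/933) = 350*(-1/933) = -350/933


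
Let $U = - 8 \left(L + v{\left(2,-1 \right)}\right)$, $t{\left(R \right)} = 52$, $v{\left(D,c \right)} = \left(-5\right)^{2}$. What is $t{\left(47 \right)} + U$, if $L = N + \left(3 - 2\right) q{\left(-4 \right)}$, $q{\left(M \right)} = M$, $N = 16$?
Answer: $-244$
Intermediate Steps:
$L = 12$ ($L = 16 + \left(3 - 2\right) \left(-4\right) = 16 + 1 \left(-4\right) = 16 - 4 = 12$)
$v{\left(D,c \right)} = 25$
$U = -296$ ($U = - 8 \left(12 + 25\right) = \left(-8\right) 37 = -296$)
$t{\left(47 \right)} + U = 52 - 296 = -244$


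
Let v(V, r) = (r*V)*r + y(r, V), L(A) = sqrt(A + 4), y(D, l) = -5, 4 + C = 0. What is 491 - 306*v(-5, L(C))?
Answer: 2021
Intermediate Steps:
C = -4 (C = -4 + 0 = -4)
L(A) = sqrt(4 + A)
v(V, r) = -5 + V*r**2 (v(V, r) = (r*V)*r - 5 = (V*r)*r - 5 = V*r**2 - 5 = -5 + V*r**2)
491 - 306*v(-5, L(C)) = 491 - 306*(-5 - 5*(sqrt(4 - 4))**2) = 491 - 306*(-5 - 5*(sqrt(0))**2) = 491 - 306*(-5 - 5*0**2) = 491 - 306*(-5 - 5*0) = 491 - 306*(-5 + 0) = 491 - 306*(-5) = 491 + 1530 = 2021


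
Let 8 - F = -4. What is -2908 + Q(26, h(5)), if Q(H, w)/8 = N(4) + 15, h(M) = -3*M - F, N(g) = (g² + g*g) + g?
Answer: -2500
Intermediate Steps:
F = 12 (F = 8 - 1*(-4) = 8 + 4 = 12)
N(g) = g + 2*g² (N(g) = (g² + g²) + g = 2*g² + g = g + 2*g²)
h(M) = -12 - 3*M (h(M) = -3*M - 1*12 = -3*M - 12 = -12 - 3*M)
Q(H, w) = 408 (Q(H, w) = 8*(4*(1 + 2*4) + 15) = 8*(4*(1 + 8) + 15) = 8*(4*9 + 15) = 8*(36 + 15) = 8*51 = 408)
-2908 + Q(26, h(5)) = -2908 + 408 = -2500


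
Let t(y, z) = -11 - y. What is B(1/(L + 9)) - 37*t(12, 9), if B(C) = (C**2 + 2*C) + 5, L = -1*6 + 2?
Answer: 21411/25 ≈ 856.44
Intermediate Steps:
L = -4 (L = -6 + 2 = -4)
B(C) = 5 + C**2 + 2*C
B(1/(L + 9)) - 37*t(12, 9) = (5 + (1/(-4 + 9))**2 + 2/(-4 + 9)) - 37*(-11 - 1*12) = (5 + (1/5)**2 + 2/5) - 37*(-11 - 12) = (5 + (1/5)**2 + 2*(1/5)) - 37*(-23) = (5 + 1/25 + 2/5) + 851 = 136/25 + 851 = 21411/25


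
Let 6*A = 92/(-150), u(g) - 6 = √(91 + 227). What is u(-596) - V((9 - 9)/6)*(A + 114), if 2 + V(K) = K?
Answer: 52604/225 + √318 ≈ 251.63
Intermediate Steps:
V(K) = -2 + K
u(g) = 6 + √318 (u(g) = 6 + √(91 + 227) = 6 + √318)
A = -23/225 (A = (92/(-150))/6 = (92*(-1/150))/6 = (⅙)*(-46/75) = -23/225 ≈ -0.10222)
u(-596) - V((9 - 9)/6)*(A + 114) = (6 + √318) - (-2 + (9 - 9)/6)*(-23/225 + 114) = (6 + √318) - (-2 + 0*(⅙))*25627/225 = (6 + √318) - (-2 + 0)*25627/225 = (6 + √318) - (-2)*25627/225 = (6 + √318) - 1*(-51254/225) = (6 + √318) + 51254/225 = 52604/225 + √318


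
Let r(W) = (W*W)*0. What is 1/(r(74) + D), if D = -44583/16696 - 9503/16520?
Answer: -4309655/13987082 ≈ -0.30812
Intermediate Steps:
r(W) = 0 (r(W) = W²*0 = 0)
D = -13987082/4309655 (D = -44583*1/16696 - 9503*1/16520 = -44583/16696 - 9503/16520 = -13987082/4309655 ≈ -3.2455)
1/(r(74) + D) = 1/(0 - 13987082/4309655) = 1/(-13987082/4309655) = -4309655/13987082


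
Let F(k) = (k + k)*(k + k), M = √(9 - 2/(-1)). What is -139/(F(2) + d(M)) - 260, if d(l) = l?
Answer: -65924/245 + 139*√11/245 ≈ -267.20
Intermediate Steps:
M = √11 (M = √(9 - 2*(-1)) = √(9 + 2) = √11 ≈ 3.3166)
F(k) = 4*k² (F(k) = (2*k)*(2*k) = 4*k²)
-139/(F(2) + d(M)) - 260 = -139/(4*2² + √11) - 260 = -139/(4*4 + √11) - 260 = -139/(16 + √11) - 260 = -260 - 139/(16 + √11)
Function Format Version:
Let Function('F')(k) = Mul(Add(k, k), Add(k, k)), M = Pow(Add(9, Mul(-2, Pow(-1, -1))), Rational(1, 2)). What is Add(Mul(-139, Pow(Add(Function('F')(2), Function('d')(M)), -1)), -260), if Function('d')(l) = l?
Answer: Add(Rational(-65924, 245), Mul(Rational(139, 245), Pow(11, Rational(1, 2)))) ≈ -267.20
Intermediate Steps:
M = Pow(11, Rational(1, 2)) (M = Pow(Add(9, Mul(-2, -1)), Rational(1, 2)) = Pow(Add(9, 2), Rational(1, 2)) = Pow(11, Rational(1, 2)) ≈ 3.3166)
Function('F')(k) = Mul(4, Pow(k, 2)) (Function('F')(k) = Mul(Mul(2, k), Mul(2, k)) = Mul(4, Pow(k, 2)))
Add(Mul(-139, Pow(Add(Function('F')(2), Function('d')(M)), -1)), -260) = Add(Mul(-139, Pow(Add(Mul(4, Pow(2, 2)), Pow(11, Rational(1, 2))), -1)), -260) = Add(Mul(-139, Pow(Add(Mul(4, 4), Pow(11, Rational(1, 2))), -1)), -260) = Add(Mul(-139, Pow(Add(16, Pow(11, Rational(1, 2))), -1)), -260) = Add(-260, Mul(-139, Pow(Add(16, Pow(11, Rational(1, 2))), -1)))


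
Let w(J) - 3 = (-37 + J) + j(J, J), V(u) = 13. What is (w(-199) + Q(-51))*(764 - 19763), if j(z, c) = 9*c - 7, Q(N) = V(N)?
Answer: 38339982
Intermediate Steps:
Q(N) = 13
j(z, c) = -7 + 9*c
w(J) = -41 + 10*J (w(J) = 3 + ((-37 + J) + (-7 + 9*J)) = 3 + (-44 + 10*J) = -41 + 10*J)
(w(-199) + Q(-51))*(764 - 19763) = ((-41 + 10*(-199)) + 13)*(764 - 19763) = ((-41 - 1990) + 13)*(-18999) = (-2031 + 13)*(-18999) = -2018*(-18999) = 38339982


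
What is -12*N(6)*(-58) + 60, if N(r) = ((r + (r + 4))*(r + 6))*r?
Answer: 801852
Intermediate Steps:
N(r) = r*(4 + 2*r)*(6 + r) (N(r) = ((r + (4 + r))*(6 + r))*r = ((4 + 2*r)*(6 + r))*r = r*(4 + 2*r)*(6 + r))
-12*N(6)*(-58) + 60 = -24*6*(12 + 6**2 + 8*6)*(-58) + 60 = -24*6*(12 + 36 + 48)*(-58) + 60 = -24*6*96*(-58) + 60 = -12*1152*(-58) + 60 = -13824*(-58) + 60 = 801792 + 60 = 801852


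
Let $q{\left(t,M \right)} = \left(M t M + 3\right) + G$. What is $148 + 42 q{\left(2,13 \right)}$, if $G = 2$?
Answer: $14554$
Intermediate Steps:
$q{\left(t,M \right)} = 5 + t M^{2}$ ($q{\left(t,M \right)} = \left(M t M + 3\right) + 2 = \left(t M^{2} + 3\right) + 2 = \left(3 + t M^{2}\right) + 2 = 5 + t M^{2}$)
$148 + 42 q{\left(2,13 \right)} = 148 + 42 \left(5 + 2 \cdot 13^{2}\right) = 148 + 42 \left(5 + 2 \cdot 169\right) = 148 + 42 \left(5 + 338\right) = 148 + 42 \cdot 343 = 148 + 14406 = 14554$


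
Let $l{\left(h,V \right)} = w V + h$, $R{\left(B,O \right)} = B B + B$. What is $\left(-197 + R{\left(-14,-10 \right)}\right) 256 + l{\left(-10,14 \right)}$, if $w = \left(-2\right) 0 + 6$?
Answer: $-3766$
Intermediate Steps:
$w = 6$ ($w = 0 + 6 = 6$)
$R{\left(B,O \right)} = B + B^{2}$ ($R{\left(B,O \right)} = B^{2} + B = B + B^{2}$)
$l{\left(h,V \right)} = h + 6 V$ ($l{\left(h,V \right)} = 6 V + h = h + 6 V$)
$\left(-197 + R{\left(-14,-10 \right)}\right) 256 + l{\left(-10,14 \right)} = \left(-197 - 14 \left(1 - 14\right)\right) 256 + \left(-10 + 6 \cdot 14\right) = \left(-197 - -182\right) 256 + \left(-10 + 84\right) = \left(-197 + 182\right) 256 + 74 = \left(-15\right) 256 + 74 = -3840 + 74 = -3766$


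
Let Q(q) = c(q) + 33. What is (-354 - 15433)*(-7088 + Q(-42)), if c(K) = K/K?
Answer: 111361498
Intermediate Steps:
c(K) = 1
Q(q) = 34 (Q(q) = 1 + 33 = 34)
(-354 - 15433)*(-7088 + Q(-42)) = (-354 - 15433)*(-7088 + 34) = -15787*(-7054) = 111361498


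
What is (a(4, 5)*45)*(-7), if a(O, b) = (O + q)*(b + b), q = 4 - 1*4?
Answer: -12600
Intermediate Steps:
q = 0 (q = 4 - 4 = 0)
a(O, b) = 2*O*b (a(O, b) = (O + 0)*(b + b) = O*(2*b) = 2*O*b)
(a(4, 5)*45)*(-7) = ((2*4*5)*45)*(-7) = (40*45)*(-7) = 1800*(-7) = -12600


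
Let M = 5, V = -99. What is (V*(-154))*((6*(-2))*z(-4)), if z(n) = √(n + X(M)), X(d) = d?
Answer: -182952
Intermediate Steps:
z(n) = √(5 + n) (z(n) = √(n + 5) = √(5 + n))
(V*(-154))*((6*(-2))*z(-4)) = (-99*(-154))*((6*(-2))*√(5 - 4)) = 15246*(-12*√1) = 15246*(-12*1) = 15246*(-12) = -182952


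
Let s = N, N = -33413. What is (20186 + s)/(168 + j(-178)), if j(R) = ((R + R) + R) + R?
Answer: 13227/544 ≈ 24.314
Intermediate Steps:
s = -33413
j(R) = 4*R (j(R) = (2*R + R) + R = 3*R + R = 4*R)
(20186 + s)/(168 + j(-178)) = (20186 - 33413)/(168 + 4*(-178)) = -13227/(168 - 712) = -13227/(-544) = -13227*(-1/544) = 13227/544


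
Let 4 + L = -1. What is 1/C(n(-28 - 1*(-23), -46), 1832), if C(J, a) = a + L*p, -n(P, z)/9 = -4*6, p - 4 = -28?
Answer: 1/1952 ≈ 0.00051230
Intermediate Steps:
p = -24 (p = 4 - 28 = -24)
L = -5 (L = -4 - 1 = -5)
n(P, z) = 216 (n(P, z) = -(-36)*6 = -9*(-24) = 216)
C(J, a) = 120 + a (C(J, a) = a - 5*(-24) = a + 120 = 120 + a)
1/C(n(-28 - 1*(-23), -46), 1832) = 1/(120 + 1832) = 1/1952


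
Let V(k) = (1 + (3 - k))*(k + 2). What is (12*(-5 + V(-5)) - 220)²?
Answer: 364816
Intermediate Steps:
V(k) = (2 + k)*(4 - k) (V(k) = (4 - k)*(2 + k) = (2 + k)*(4 - k))
(12*(-5 + V(-5)) - 220)² = (12*(-5 + (8 - 1*(-5)² + 2*(-5))) - 220)² = (12*(-5 + (8 - 1*25 - 10)) - 220)² = (12*(-5 + (8 - 25 - 10)) - 220)² = (12*(-5 - 27) - 220)² = (12*(-32) - 220)² = (-384 - 220)² = (-604)² = 364816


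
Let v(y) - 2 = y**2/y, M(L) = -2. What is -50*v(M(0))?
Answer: 0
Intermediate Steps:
v(y) = 2 + y (v(y) = 2 + y**2/y = 2 + y)
-50*v(M(0)) = -50*(2 - 2) = -50*0 = 0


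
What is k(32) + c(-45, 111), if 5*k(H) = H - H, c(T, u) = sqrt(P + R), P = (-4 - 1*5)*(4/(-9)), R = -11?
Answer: I*sqrt(7) ≈ 2.6458*I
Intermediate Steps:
P = 4 (P = (-4 - 5)*(4*(-1/9)) = -9*(-4/9) = 4)
c(T, u) = I*sqrt(7) (c(T, u) = sqrt(4 - 11) = sqrt(-7) = I*sqrt(7))
k(H) = 0 (k(H) = (H - H)/5 = (1/5)*0 = 0)
k(32) + c(-45, 111) = 0 + I*sqrt(7) = I*sqrt(7)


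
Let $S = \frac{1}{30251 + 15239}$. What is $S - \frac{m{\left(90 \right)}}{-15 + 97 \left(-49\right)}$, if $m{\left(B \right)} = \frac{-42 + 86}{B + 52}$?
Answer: $\frac{334827}{3849909680} \approx 8.697 \cdot 10^{-5}$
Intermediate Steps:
$m{\left(B \right)} = \frac{44}{52 + B}$
$S = \frac{1}{45490} \approx 2.1983 \cdot 10^{-5}$
$S - \frac{m{\left(90 \right)}}{-15 + 97 \left(-49\right)} = \frac{1}{45490} - \frac{44 \frac{1}{52 + 90}}{-15 + 97 \left(-49\right)} = \frac{1}{45490} - \frac{44 \cdot \frac{1}{142}}{-15 - 4753} = \frac{1}{45490} - \frac{44 \cdot \frac{1}{142}}{-4768} = \frac{1}{45490} - \frac{22}{71} \left(- \frac{1}{4768}\right) = \frac{1}{45490} - - \frac{11}{169264} = \frac{1}{45490} + \frac{11}{169264} = \frac{334827}{3849909680}$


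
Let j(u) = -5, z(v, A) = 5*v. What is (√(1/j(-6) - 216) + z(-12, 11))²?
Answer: (300 - I*√5405)²/25 ≈ 3383.8 - 1764.4*I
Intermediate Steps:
(√(1/j(-6) - 216) + z(-12, 11))² = (√(1/(-5) - 216) + 5*(-12))² = (√(-⅕ - 216) - 60)² = (√(-1081/5) - 60)² = (I*√5405/5 - 60)² = (-60 + I*√5405/5)²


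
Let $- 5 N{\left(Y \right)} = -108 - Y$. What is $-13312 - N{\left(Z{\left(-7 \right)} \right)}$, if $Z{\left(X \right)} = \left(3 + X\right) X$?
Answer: $- \frac{66696}{5} \approx -13339.0$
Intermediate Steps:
$Z{\left(X \right)} = X \left(3 + X\right)$
$N{\left(Y \right)} = \frac{108}{5} + \frac{Y}{5}$ ($N{\left(Y \right)} = - \frac{-108 - Y}{5} = \frac{108}{5} + \frac{Y}{5}$)
$-13312 - N{\left(Z{\left(-7 \right)} \right)} = -13312 - \left(\frac{108}{5} + \frac{\left(-7\right) \left(3 - 7\right)}{5}\right) = -13312 - \left(\frac{108}{5} + \frac{\left(-7\right) \left(-4\right)}{5}\right) = -13312 - \left(\frac{108}{5} + \frac{1}{5} \cdot 28\right) = -13312 - \left(\frac{108}{5} + \frac{28}{5}\right) = -13312 - \frac{136}{5} = - \frac{66696}{5}$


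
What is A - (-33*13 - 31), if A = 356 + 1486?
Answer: 2302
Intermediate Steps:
A = 1842
A - (-33*13 - 31) = 1842 - (-33*13 - 31) = 1842 - (-429 - 31) = 1842 - 1*(-460) = 1842 + 460 = 2302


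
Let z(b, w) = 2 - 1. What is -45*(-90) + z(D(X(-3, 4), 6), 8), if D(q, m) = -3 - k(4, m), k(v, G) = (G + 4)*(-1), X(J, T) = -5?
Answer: 4051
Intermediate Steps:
k(v, G) = -4 - G (k(v, G) = (4 + G)*(-1) = -4 - G)
D(q, m) = 1 + m (D(q, m) = -3 - (-4 - m) = -3 + (4 + m) = 1 + m)
z(b, w) = 1
-45*(-90) + z(D(X(-3, 4), 6), 8) = -45*(-90) + 1 = 4050 + 1 = 4051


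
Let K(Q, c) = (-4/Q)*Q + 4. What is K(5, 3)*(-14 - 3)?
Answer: 0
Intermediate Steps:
K(Q, c) = 0 (K(Q, c) = -4 + 4 = 0)
K(5, 3)*(-14 - 3) = 0*(-14 - 3) = 0*(-17) = 0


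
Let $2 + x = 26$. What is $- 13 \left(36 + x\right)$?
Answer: $-780$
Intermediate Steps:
$x = 24$ ($x = -2 + 26 = 24$)
$- 13 \left(36 + x\right) = - 13 \left(36 + 24\right) = \left(-13\right) 60 = -780$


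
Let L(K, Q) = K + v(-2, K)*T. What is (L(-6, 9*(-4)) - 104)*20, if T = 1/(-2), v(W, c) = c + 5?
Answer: -2190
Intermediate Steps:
v(W, c) = 5 + c
T = -1/2 ≈ -0.50000
L(K, Q) = -5/2 + K/2 (L(K, Q) = K + (5 + K)*(-1/2) = K + (-5/2 - K/2) = -5/2 + K/2)
(L(-6, 9*(-4)) - 104)*20 = ((-5/2 + (1/2)*(-6)) - 104)*20 = ((-5/2 - 3) - 104)*20 = (-11/2 - 104)*20 = -219/2*20 = -2190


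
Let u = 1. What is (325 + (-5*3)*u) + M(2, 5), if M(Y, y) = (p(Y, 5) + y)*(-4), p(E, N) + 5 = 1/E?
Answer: 308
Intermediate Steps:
p(E, N) = -5 + 1/E
M(Y, y) = 20 - 4*y - 4/Y (M(Y, y) = ((-5 + 1/Y) + y)*(-4) = (-5 + y + 1/Y)*(-4) = 20 - 4*y - 4/Y)
(325 + (-5*3)*u) + M(2, 5) = (325 - 5*3*1) + (20 - 4*5 - 4/2) = (325 - 15*1) + (20 - 20 - 4*1/2) = (325 - 15) + (20 - 20 - 2) = 310 - 2 = 308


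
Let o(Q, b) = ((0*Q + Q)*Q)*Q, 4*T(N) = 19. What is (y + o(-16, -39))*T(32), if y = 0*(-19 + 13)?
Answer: -19456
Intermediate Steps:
y = 0 (y = 0*(-6) = 0)
T(N) = 19/4 (T(N) = (1/4)*19 = 19/4)
o(Q, b) = Q**3 (o(Q, b) = ((0 + Q)*Q)*Q = (Q*Q)*Q = Q**2*Q = Q**3)
(y + o(-16, -39))*T(32) = (0 + (-16)**3)*(19/4) = (0 - 4096)*(19/4) = -4096*19/4 = -19456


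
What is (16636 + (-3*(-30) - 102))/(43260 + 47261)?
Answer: 16624/90521 ≈ 0.18365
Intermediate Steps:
(16636 + (-3*(-30) - 102))/(43260 + 47261) = (16636 + (90 - 102))/90521 = (16636 - 12)*(1/90521) = 16624*(1/90521) = 16624/90521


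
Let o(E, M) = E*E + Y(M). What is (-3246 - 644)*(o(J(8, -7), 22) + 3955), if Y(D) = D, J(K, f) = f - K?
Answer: -16345780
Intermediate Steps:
o(E, M) = M + E² (o(E, M) = E*E + M = E² + M = M + E²)
(-3246 - 644)*(o(J(8, -7), 22) + 3955) = (-3246 - 644)*((22 + (-7 - 1*8)²) + 3955) = -3890*((22 + (-7 - 8)²) + 3955) = -3890*((22 + (-15)²) + 3955) = -3890*((22 + 225) + 3955) = -3890*(247 + 3955) = -3890*4202 = -16345780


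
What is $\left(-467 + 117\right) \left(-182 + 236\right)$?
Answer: $-18900$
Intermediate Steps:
$\left(-467 + 117\right) \left(-182 + 236\right) = \left(-350\right) 54 = -18900$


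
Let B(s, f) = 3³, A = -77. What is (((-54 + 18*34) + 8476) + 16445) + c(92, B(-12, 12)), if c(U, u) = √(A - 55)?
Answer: 25479 + 2*I*√33 ≈ 25479.0 + 11.489*I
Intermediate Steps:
B(s, f) = 27
c(U, u) = 2*I*√33 (c(U, u) = √(-77 - 55) = √(-132) = 2*I*√33)
(((-54 + 18*34) + 8476) + 16445) + c(92, B(-12, 12)) = (((-54 + 18*34) + 8476) + 16445) + 2*I*√33 = (((-54 + 612) + 8476) + 16445) + 2*I*√33 = ((558 + 8476) + 16445) + 2*I*√33 = (9034 + 16445) + 2*I*√33 = 25479 + 2*I*√33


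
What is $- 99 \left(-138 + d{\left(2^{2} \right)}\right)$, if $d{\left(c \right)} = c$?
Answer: $13266$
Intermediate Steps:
$- 99 \left(-138 + d{\left(2^{2} \right)}\right) = - 99 \left(-138 + 2^{2}\right) = - 99 \left(-138 + 4\right) = \left(-99\right) \left(-134\right) = 13266$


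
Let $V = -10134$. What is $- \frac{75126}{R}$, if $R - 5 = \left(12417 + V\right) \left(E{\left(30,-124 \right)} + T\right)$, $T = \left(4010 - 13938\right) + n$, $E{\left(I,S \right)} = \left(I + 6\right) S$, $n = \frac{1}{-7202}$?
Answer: $\frac{541057452}{236635619345} \approx 0.0022865$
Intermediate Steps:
$n = - \frac{1}{7202} \approx -0.00013885$
$E{\left(I,S \right)} = S \left(6 + I\right)$ ($E{\left(I,S \right)} = \left(6 + I\right) S = S \left(6 + I\right)$)
$T = - \frac{71501457}{7202}$ ($T = \left(4010 - 13938\right) - \frac{1}{7202} = -9928 - \frac{1}{7202} = - \frac{71501457}{7202} \approx -9928.0$)
$R = - \frac{236635619345}{7202}$ ($R = 5 + \left(12417 - 10134\right) \left(- 124 \left(6 + 30\right) - \frac{71501457}{7202}\right) = 5 + 2283 \left(\left(-124\right) 36 - \frac{71501457}{7202}\right) = 5 + 2283 \left(-4464 - \frac{71501457}{7202}\right) = 5 + 2283 \left(- \frac{103651185}{7202}\right) = 5 - \frac{236635655355}{7202} = - \frac{236635619345}{7202} \approx -3.2857 \cdot 10^{7}$)
$- \frac{75126}{R} = - \frac{75126}{- \frac{236635619345}{7202}} = \left(-75126\right) \left(- \frac{7202}{236635619345}\right) = \frac{541057452}{236635619345}$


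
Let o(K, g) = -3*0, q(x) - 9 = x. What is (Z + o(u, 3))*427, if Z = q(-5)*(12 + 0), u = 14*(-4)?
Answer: 20496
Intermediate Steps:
u = -56
q(x) = 9 + x
Z = 48 (Z = (9 - 5)*(12 + 0) = 4*12 = 48)
o(K, g) = 0
(Z + o(u, 3))*427 = (48 + 0)*427 = 48*427 = 20496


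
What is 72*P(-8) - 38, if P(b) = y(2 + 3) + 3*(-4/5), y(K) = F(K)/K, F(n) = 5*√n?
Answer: -1054/5 + 72*√5 ≈ -49.803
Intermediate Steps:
y(K) = 5/√K (y(K) = (5*√K)/K = 5/√K)
P(b) = -12/5 + √5 (P(b) = 5/√(2 + 3) + 3*(-4/5) = 5/√5 + 3*(-4*⅕) = 5*(√5/5) + 3*(-⅘) = √5 - 12/5 = -12/5 + √5)
72*P(-8) - 38 = 72*(-12/5 + √5) - 38 = (-864/5 + 72*√5) - 38 = -1054/5 + 72*√5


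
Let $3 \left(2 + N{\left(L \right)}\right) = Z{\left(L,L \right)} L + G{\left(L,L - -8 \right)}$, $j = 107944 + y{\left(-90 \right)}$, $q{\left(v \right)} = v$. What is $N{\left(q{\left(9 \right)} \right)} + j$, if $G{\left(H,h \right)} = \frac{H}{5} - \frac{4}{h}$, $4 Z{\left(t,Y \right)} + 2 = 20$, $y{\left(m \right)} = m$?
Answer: $\frac{55011671}{510} \approx 1.0787 \cdot 10^{5}$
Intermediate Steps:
$Z{\left(t,Y \right)} = \frac{9}{2}$ ($Z{\left(t,Y \right)} = - \frac{1}{2} + \frac{1}{4} \cdot 20 = - \frac{1}{2} + 5 = \frac{9}{2}$)
$G{\left(H,h \right)} = - \frac{4}{h} + \frac{H}{5}$ ($G{\left(H,h \right)} = H \frac{1}{5} - \frac{4}{h} = \frac{H}{5} - \frac{4}{h} = - \frac{4}{h} + \frac{H}{5}$)
$j = 107854$ ($j = 107944 - 90 = 107854$)
$N{\left(L \right)} = -2 - \frac{4}{3 \left(8 + L\right)} + \frac{47 L}{30}$ ($N{\left(L \right)} = -2 + \frac{\frac{9 L}{2} + \left(- \frac{4}{L - -8} + \frac{L}{5}\right)}{3} = -2 + \frac{\frac{9 L}{2} + \left(- \frac{4}{L + 8} + \frac{L}{5}\right)}{3} = -2 + \frac{\frac{9 L}{2} + \left(- \frac{4}{8 + L} + \frac{L}{5}\right)}{3} = -2 + \frac{- \frac{4}{8 + L} + \frac{47 L}{10}}{3} = -2 + \left(- \frac{4}{3 \left(8 + L\right)} + \frac{47 L}{30}\right) = -2 - \frac{4}{3 \left(8 + L\right)} + \frac{47 L}{30}$)
$N{\left(q{\left(9 \right)} \right)} + j = \frac{-520 + 47 \cdot 9^{2} + 316 \cdot 9}{30 \left(8 + 9\right)} + 107854 = \frac{-520 + 47 \cdot 81 + 2844}{30 \cdot 17} + 107854 = \frac{1}{30} \cdot \frac{1}{17} \left(-520 + 3807 + 2844\right) + 107854 = \frac{1}{30} \cdot \frac{1}{17} \cdot 6131 + 107854 = \frac{6131}{510} + 107854 = \frac{55011671}{510}$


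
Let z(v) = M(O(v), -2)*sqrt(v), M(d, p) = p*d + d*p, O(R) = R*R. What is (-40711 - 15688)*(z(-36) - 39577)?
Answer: 2232103223 + 1754234496*I ≈ 2.2321e+9 + 1.7542e+9*I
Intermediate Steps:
O(R) = R**2
M(d, p) = 2*d*p (M(d, p) = d*p + d*p = 2*d*p)
z(v) = -4*v**(5/2) (z(v) = (2*v**2*(-2))*sqrt(v) = (-4*v**2)*sqrt(v) = -4*v**(5/2))
(-40711 - 15688)*(z(-36) - 39577) = (-40711 - 15688)*(-31104*I - 39577) = -56399*(-31104*I - 39577) = -56399*(-39577 - 31104*I) = 2232103223 + 1754234496*I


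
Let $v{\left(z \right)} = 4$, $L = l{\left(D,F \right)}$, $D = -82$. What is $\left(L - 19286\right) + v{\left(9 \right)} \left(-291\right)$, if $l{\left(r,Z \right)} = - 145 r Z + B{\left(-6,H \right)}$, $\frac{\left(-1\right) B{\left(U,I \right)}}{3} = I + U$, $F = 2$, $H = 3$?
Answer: $3339$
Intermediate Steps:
$B{\left(U,I \right)} = - 3 I - 3 U$ ($B{\left(U,I \right)} = - 3 \left(I + U\right) = - 3 I - 3 U$)
$l{\left(r,Z \right)} = 9 - 145 Z r$ ($l{\left(r,Z \right)} = - 145 r Z - -9 = - 145 Z r + \left(-9 + 18\right) = - 145 Z r + 9 = 9 - 145 Z r$)
$L = 23789$ ($L = 9 - 290 \left(-82\right) = 9 + 23780 = 23789$)
$\left(L - 19286\right) + v{\left(9 \right)} \left(-291\right) = \left(23789 - 19286\right) + 4 \left(-291\right) = 4503 - 1164 = 3339$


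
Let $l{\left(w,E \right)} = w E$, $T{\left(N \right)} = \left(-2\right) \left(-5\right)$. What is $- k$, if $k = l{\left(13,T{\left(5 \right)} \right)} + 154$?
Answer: $-284$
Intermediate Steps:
$T{\left(N \right)} = 10$
$l{\left(w,E \right)} = E w$
$k = 284$ ($k = 10 \cdot 13 + 154 = 130 + 154 = 284$)
$- k = \left(-1\right) 284 = -284$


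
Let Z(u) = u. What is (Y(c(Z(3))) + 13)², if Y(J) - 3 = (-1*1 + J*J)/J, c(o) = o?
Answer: 3136/9 ≈ 348.44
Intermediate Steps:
Y(J) = 3 + (-1 + J²)/J (Y(J) = 3 + (-1*1 + J*J)/J = 3 + (-1 + J²)/J)
(Y(c(Z(3))) + 13)² = ((3 + 3 - 1/3) + 13)² = ((3 + 3 - 1*⅓) + 13)² = ((3 + 3 - ⅓) + 13)² = (17/3 + 13)² = (56/3)² = 3136/9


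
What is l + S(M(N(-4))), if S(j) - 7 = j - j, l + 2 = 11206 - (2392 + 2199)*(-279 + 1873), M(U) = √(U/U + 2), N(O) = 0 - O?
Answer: -7306843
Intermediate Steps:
N(O) = -O
M(U) = √3 (M(U) = √(1 + 2) = √3)
l = -7306850 (l = -2 + (11206 - (2392 + 2199)*(-279 + 1873)) = -2 + (11206 - 4591*1594) = -2 + (11206 - 1*7318054) = -2 + (11206 - 7318054) = -2 - 7306848 = -7306850)
S(j) = 7 (S(j) = 7 + (j - j) = 7 + 0 = 7)
l + S(M(N(-4))) = -7306850 + 7 = -7306843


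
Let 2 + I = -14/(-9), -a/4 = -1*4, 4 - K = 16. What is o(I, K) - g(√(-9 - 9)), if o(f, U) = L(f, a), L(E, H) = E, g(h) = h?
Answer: -4/9 - 3*I*√2 ≈ -0.44444 - 4.2426*I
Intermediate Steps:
K = -12 (K = 4 - 1*16 = 4 - 16 = -12)
a = 16 (a = -(-4)*4 = -4*(-4) = 16)
I = -4/9 (I = -2 - 14/(-9) = -2 - 14*(-⅑) = -2 + 14/9 = -4/9 ≈ -0.44444)
o(f, U) = f
o(I, K) - g(√(-9 - 9)) = -4/9 - √(-9 - 9) = -4/9 - √(-18) = -4/9 - 3*I*√2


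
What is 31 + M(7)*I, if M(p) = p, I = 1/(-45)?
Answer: 1388/45 ≈ 30.844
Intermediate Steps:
I = -1/45 ≈ -0.022222
31 + M(7)*I = 31 + 7*(-1/45) = 31 - 7/45 = 1388/45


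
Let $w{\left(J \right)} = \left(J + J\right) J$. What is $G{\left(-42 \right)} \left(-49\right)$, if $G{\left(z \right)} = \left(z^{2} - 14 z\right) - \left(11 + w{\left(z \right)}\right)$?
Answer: $58163$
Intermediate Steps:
$w{\left(J \right)} = 2 J^{2}$ ($w{\left(J \right)} = 2 J J = 2 J^{2}$)
$G{\left(z \right)} = -11 - z^{2} - 14 z$ ($G{\left(z \right)} = \left(z^{2} - 14 z\right) - \left(11 + 2 z^{2}\right) = -11 - z^{2} - 14 z$)
$G{\left(-42 \right)} \left(-49\right) = \left(-11 - \left(-42\right)^{2} - -588\right) \left(-49\right) = \left(-11 - 1764 + 588\right) \left(-49\right) = \left(-1187\right) \left(-49\right) = 58163$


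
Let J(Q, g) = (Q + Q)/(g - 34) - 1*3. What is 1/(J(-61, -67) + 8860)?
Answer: 101/894679 ≈ 0.00011289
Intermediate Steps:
J(Q, g) = -3 + 2*Q/(-34 + g) (J(Q, g) = (2*Q)/(-34 + g) - 3 = 2*Q/(-34 + g) - 3 = -3 + 2*Q/(-34 + g))
1/(J(-61, -67) + 8860) = 1/((102 - 3*(-67) + 2*(-61))/(-34 - 67) + 8860) = 1/((102 + 201 - 122)/(-101) + 8860) = 1/(-1/101*181 + 8860) = 1/(-181/101 + 8860) = 1/(894679/101) = 101/894679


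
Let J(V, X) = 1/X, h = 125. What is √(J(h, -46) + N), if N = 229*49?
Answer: √23743590/46 ≈ 105.93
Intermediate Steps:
N = 11221
√(J(h, -46) + N) = √(1/(-46) + 11221) = √(-1/46 + 11221) = √(516165/46) = √23743590/46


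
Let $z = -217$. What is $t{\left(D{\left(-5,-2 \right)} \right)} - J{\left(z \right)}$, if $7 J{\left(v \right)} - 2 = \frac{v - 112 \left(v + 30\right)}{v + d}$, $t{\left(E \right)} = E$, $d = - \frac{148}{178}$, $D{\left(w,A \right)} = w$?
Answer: $\frac{1127384}{135709} \approx 8.3074$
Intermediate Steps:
$d = - \frac{74}{89}$ ($d = \left(-148\right) \frac{1}{178} = - \frac{74}{89} \approx -0.83146$)
$J{\left(v \right)} = \frac{2}{7} + \frac{-3360 - 111 v}{7 \left(- \frac{74}{89} + v\right)}$ ($J{\left(v \right)} = \frac{2}{7} + \frac{\left(v - 112 \left(v + 30\right)\right) \frac{1}{v - \frac{74}{89}}}{7} = \frac{2}{7} + \frac{\left(v - 112 \left(30 + v\right)\right) \frac{1}{- \frac{74}{89} + v}}{7} = \frac{2}{7} + \frac{\left(v - \left(3360 + 112 v\right)\right) \frac{1}{- \frac{74}{89} + v}}{7} = \frac{2}{7} + \frac{\left(-3360 - 111 v\right) \frac{1}{- \frac{74}{89} + v}}{7} = \frac{2}{7} + \frac{\frac{1}{- \frac{74}{89} + v} \left(-3360 - 111 v\right)}{7} = \frac{2}{7} + \frac{-3360 - 111 v}{7 \left(- \frac{74}{89} + v\right)}$)
$t{\left(D{\left(-5,-2 \right)} \right)} - J{\left(z \right)} = -5 - \frac{-299188 - -2105117}{7 \left(-74 + 89 \left(-217\right)\right)} = -5 - \frac{-299188 + 2105117}{7 \left(-74 - 19313\right)} = -5 - \frac{1}{7} \frac{1}{-19387} \cdot 1805929 = -5 - \frac{1}{7} \left(- \frac{1}{19387}\right) 1805929 = -5 - - \frac{1805929}{135709} = -5 + \frac{1805929}{135709} = \frac{1127384}{135709}$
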